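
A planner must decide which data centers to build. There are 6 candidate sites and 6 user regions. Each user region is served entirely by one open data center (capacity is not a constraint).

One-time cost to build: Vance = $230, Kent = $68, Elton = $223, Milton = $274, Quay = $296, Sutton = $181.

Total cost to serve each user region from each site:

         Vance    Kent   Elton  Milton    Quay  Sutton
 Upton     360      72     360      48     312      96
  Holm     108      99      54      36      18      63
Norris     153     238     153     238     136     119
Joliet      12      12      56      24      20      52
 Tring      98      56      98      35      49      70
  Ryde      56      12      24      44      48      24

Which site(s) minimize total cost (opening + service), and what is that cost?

Open Kent only; minimum total cost 557.

For any fixed open set, each user region goes to its cheapest open site; total = fixed + service.
{Kent}: Upton→Kent 72, Holm→Kent 99, Norris→Kent 238, Joliet→Kent 12, Tring→Kent 56, Ryde→Kent 12. Service 489; fixed 68; total 557.
{Kent, Sutton}: Upton→Kent 72, Holm→Sutton 63, Norris→Sutton 119, Joliet→Kent 12, Tring→Kent 56, Ryde→Kent 12. Service 334; fixed 249; total 583.
{Sutton}: Upton→Sutton 96, Holm→Sutton 63, Norris→Sutton 119, Joliet→Sutton 52, Tring→Sutton 70, Ryde→Sutton 24. Service 424; fixed 181; total 605.
{Vance, Kent, Elton, Milton, Quay, Sutton}: service 244 + fixed 1272 = 1516
No other subset beats 557.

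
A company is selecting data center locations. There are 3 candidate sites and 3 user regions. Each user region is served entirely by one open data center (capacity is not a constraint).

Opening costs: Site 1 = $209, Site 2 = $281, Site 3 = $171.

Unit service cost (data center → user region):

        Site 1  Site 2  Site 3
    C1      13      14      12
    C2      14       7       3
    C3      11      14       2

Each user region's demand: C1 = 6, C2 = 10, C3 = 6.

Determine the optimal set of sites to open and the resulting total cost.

Open Site 3 only; minimum total cost 285.

For any fixed open set, each user region goes to its cheapest open site; total = fixed + service.
{Site 3}: C1→Site 3 12·6=72, C2→Site 3 3·10=30, C3→Site 3 2·6=12. Service 114; fixed 171; total 285.
{Site 1}: C1→Site 1 13·6=78, C2→Site 1 14·10=140, C3→Site 1 11·6=66. Service 284; fixed 209; total 493.
{Site 1, Site 3}: C1→Site 3 12·6=72, C2→Site 3 3·10=30, C3→Site 3 2·6=12. Service 114; fixed 380; total 494.
{Site 1, Site 2, Site 3}: service 114 + fixed 661 = 775
No other subset beats 285.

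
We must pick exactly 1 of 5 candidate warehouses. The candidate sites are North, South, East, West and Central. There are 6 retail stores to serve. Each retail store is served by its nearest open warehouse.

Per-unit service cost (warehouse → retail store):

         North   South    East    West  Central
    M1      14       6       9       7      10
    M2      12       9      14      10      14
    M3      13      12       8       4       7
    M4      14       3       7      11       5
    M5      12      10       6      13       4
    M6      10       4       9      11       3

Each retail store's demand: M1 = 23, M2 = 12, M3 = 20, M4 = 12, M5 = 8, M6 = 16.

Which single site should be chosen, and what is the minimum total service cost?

With exactly 1 open, each retail store uses its cheapest among the chosen.
{South}: M1→South 6·23=138, M2→South 9·12=108, M3→South 12·20=240, M4→South 3·12=36, M5→South 10·8=80, M6→South 4·16=64. Service cost 666.
{Central}: service cost 678
{West}: service cost 773
Among all 5 size-1 choices, {South} is lowest.

Choose South only; total service cost 666.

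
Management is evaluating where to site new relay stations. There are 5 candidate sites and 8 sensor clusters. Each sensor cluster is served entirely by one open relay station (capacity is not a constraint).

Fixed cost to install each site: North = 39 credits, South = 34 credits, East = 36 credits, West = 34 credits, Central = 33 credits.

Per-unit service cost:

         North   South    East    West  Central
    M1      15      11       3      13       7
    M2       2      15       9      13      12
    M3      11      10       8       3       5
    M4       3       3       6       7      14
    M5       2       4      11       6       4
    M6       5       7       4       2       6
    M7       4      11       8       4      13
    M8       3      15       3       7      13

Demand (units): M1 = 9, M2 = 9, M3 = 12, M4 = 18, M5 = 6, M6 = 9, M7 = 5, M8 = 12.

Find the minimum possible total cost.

For any fixed open set, each sensor cluster goes to its cheapest open site; total = fixed + service.
{North, East, West}: M1→East 3·9=27, M2→North 2·9=18, M3→West 3·12=36, M4→North 3·18=54, M5→North 2·6=12, M6→West 2·9=18, M7→North 4·5=20, M8→North 3·12=36. Service 221; fixed 109; total 330.
{North, East, West, Central}: service 221 + fixed 142 = 363
{North, West, Central}: service 257 + fixed 106 = 363
{North, South, East, West, Central}: service 221 + fixed 176 = 397
No other subset beats 330.

Minimum total cost: 330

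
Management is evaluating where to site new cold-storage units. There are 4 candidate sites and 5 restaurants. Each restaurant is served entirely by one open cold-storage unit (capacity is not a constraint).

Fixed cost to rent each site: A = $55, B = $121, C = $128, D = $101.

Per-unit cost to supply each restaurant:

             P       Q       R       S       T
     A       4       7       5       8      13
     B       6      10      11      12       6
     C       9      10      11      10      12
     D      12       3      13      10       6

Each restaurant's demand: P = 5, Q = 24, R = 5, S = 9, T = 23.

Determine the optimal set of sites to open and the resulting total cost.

Open A and D; minimum total cost 483.

For any fixed open set, each restaurant goes to its cheapest open site; total = fixed + service.
{A, D}: P→A 4·5=20, Q→D 3·24=72, R→A 5·5=25, S→A 8·9=72, T→D 6·23=138. Service 327; fixed 156; total 483.
{D}: service 425 + fixed 101 = 526
{A, B}: service 423 + fixed 176 = 599
{A, B, C, D}: service 327 + fixed 405 = 732
(All 15 nonempty subsets were checked; A and D is lowest.)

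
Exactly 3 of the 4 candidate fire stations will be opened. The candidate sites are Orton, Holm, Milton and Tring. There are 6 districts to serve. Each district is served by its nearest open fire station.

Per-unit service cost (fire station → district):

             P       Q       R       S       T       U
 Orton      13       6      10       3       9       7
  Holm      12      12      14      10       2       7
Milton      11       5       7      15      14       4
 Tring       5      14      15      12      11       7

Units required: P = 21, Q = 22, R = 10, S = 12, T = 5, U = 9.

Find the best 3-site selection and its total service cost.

With exactly 3 open, each district uses its cheapest among the chosen.
{Orton, Milton, Tring}: P→Tring 5·21=105, Q→Milton 5·22=110, R→Milton 7·10=70, S→Orton 3·12=36, T→Orton 9·5=45, U→Milton 4·9=36. Service cost 402.
{Orton, Holm, Tring}: service cost 446
{Holm, Milton, Tring}: service cost 451
Among all 4 size-3 choices, {Orton, Milton, Tring} is lowest.

Choose Orton, Milton and Tring; total service cost 402.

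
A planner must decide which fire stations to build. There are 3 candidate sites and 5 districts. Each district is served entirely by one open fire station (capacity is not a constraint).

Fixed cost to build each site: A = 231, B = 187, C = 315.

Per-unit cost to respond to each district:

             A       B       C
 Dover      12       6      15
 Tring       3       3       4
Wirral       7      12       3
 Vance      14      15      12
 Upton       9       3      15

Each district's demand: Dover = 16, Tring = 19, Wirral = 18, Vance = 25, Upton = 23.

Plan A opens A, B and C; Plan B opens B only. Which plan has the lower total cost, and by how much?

Plan A: {A, B, C}: Dover→B 6·16=96, Tring→A 3·19=57, Wirral→C 3·18=54, Vance→C 12·25=300, Upton→B 3·23=69. Service 576; fixed 733; total 1309.
Plan B: {B}: Dover→B 6·16=96, Tring→B 3·19=57, Wirral→B 12·18=216, Vance→B 15·25=375, Upton→B 3·23=69. Service 813; fixed 187; total 1000.
Difference: |1309 − 1000| = 309.

Plan B is cheaper by 309.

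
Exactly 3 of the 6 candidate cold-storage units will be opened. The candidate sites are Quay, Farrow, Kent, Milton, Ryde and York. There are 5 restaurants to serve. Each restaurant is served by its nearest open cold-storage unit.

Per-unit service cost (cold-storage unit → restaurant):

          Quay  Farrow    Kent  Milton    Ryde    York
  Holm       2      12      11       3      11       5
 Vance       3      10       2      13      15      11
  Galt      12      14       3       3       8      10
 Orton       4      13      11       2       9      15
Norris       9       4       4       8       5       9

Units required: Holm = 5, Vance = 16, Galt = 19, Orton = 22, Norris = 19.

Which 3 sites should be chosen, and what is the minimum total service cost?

Choose Quay, Kent and Milton; total service cost 219.

With exactly 3 open, each restaurant uses its cheapest among the chosen.
{Quay, Kent, Milton}: Holm→Quay 2·5=10, Vance→Kent 2·16=32, Galt→Kent 3·19=57, Orton→Milton 2·22=44, Norris→Kent 4·19=76. Service cost 219.
{Farrow, Kent, Milton}: service cost 224
{Kent, Milton, Ryde}: service cost 224
Among all 20 size-3 choices, {Quay, Kent, Milton} is lowest.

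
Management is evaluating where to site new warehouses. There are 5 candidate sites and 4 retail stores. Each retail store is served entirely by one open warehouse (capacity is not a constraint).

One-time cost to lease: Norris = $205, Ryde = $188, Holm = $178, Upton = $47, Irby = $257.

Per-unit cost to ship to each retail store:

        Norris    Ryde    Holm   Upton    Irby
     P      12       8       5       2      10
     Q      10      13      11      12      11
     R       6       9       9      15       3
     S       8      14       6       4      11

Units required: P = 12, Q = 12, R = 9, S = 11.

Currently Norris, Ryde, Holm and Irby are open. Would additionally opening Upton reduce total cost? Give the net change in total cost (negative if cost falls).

Yes — net change −11 (cost falls by 11).

Current service cost with {Norris, Ryde, Holm, Irby}: 273.
Adding Upton: each retail store re-picks its cheapest; new service cost 215, saving 58.
Extra fixed cost: 47. Net change = 47 − 58 = -11.
(Totals: 1101 → 1090.)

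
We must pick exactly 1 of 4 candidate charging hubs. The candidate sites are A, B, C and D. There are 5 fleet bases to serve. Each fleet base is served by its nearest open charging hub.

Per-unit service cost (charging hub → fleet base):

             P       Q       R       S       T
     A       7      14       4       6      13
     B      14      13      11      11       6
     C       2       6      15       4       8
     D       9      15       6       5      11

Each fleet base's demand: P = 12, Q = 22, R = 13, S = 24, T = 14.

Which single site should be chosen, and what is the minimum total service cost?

Choose C only; total service cost 559.

With exactly 1 open, each fleet base uses its cheapest among the chosen.
{C}: P→C 2·12=24, Q→C 6·22=132, R→C 15·13=195, S→C 4·24=96, T→C 8·14=112. Service cost 559.
{A}: service cost 770
{D}: service cost 790
Among all 4 size-1 choices, {C} is lowest.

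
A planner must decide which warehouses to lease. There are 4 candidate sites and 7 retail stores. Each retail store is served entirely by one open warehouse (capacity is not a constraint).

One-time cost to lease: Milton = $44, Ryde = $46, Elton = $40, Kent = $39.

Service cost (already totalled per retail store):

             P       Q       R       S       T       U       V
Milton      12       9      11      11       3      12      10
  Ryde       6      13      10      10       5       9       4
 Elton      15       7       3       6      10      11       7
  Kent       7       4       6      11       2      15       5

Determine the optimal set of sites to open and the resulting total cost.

Open Kent only; minimum total cost 89.

For any fixed open set, each retail store goes to its cheapest open site; total = fixed + service.
{Kent}: P→Kent 7, Q→Kent 4, R→Kent 6, S→Kent 11, T→Kent 2, U→Kent 15, V→Kent 5. Service 50; fixed 39; total 89.
{Elton}: service 59 + fixed 40 = 99
{Ryde}: service 57 + fixed 46 = 103
{Milton, Ryde, Elton, Kent}: service 34 + fixed 169 = 203
(All 15 nonempty subsets were checked; Kent only is lowest.)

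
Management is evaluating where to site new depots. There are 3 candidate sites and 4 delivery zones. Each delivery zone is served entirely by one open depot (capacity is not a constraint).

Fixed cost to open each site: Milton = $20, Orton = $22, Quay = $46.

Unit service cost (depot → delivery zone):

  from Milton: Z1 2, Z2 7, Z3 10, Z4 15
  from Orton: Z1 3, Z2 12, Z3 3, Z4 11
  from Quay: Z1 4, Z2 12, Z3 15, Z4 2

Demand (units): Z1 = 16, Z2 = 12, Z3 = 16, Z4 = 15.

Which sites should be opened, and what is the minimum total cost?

For any fixed open set, each delivery zone goes to its cheapest open site; total = fixed + service.
{Milton, Orton, Quay}: Z1→Milton 2·16=32, Z2→Milton 7·12=84, Z3→Orton 3·16=48, Z4→Quay 2·15=30. Service 194; fixed 88; total 282.
{Orton, Quay}: Z1→Orton 3·16=48, Z2→Orton 12·12=144, Z3→Orton 3·16=48, Z4→Quay 2·15=30. Service 270; fixed 68; total 338.
{Milton, Orton}: service 329 + fixed 42 = 371
{Milton}: service 501 + fixed 20 = 521
(All 7 nonempty subsets were checked; Milton, Orton and Quay is lowest.)

Open Milton, Orton and Quay; minimum total cost 282.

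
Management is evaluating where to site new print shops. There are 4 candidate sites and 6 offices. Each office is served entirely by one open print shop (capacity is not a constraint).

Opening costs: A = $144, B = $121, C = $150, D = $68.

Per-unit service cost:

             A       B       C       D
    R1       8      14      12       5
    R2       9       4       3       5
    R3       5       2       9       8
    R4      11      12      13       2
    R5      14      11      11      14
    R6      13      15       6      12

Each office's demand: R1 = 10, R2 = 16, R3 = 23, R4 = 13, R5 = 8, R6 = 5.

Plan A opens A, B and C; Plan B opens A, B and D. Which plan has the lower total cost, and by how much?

Plan B is cheaper by 183.

Plan A: {A, B, C}: R1→A 8·10=80, R2→C 3·16=48, R3→B 2·23=46, R4→A 11·13=143, R5→B 11·8=88, R6→C 6·5=30. Service 435; fixed 415; total 850.
Plan B: {A, B, D}: R1→D 5·10=50, R2→B 4·16=64, R3→B 2·23=46, R4→D 2·13=26, R5→B 11·8=88, R6→D 12·5=60. Service 334; fixed 333; total 667.
Difference: |850 − 667| = 183.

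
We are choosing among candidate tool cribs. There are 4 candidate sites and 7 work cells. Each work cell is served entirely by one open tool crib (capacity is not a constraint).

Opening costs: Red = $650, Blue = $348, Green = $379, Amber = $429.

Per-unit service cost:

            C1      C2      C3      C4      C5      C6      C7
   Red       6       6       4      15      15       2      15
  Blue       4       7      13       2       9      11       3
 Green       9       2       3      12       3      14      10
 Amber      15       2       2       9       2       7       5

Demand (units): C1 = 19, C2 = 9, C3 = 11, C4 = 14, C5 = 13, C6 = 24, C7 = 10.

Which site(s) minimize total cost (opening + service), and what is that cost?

For any fixed open set, each work cell goes to its cheapest open site; total = fixed + service.
{Blue}: C1→Blue 4·19=76, C2→Blue 7·9=63, C3→Blue 13·11=143, C4→Blue 2·14=28, C5→Blue 9·13=117, C6→Blue 11·24=264, C7→Blue 3·10=30. Service 721; fixed 348; total 1069.
{Amber}: service 695 + fixed 429 = 1124
{Blue, Amber}: service 368 + fixed 777 = 1145
{Red, Blue, Green, Amber}: C1→Blue 4·19=76, C2→Green 2·9=18, C3→Amber 2·11=22, C4→Blue 2·14=28, C5→Amber 2·13=26, C6→Red 2·24=48, C7→Blue 3·10=30. Service 248; fixed 1806; total 2054.
No other subset beats 1069.

Open Blue only; minimum total cost 1069.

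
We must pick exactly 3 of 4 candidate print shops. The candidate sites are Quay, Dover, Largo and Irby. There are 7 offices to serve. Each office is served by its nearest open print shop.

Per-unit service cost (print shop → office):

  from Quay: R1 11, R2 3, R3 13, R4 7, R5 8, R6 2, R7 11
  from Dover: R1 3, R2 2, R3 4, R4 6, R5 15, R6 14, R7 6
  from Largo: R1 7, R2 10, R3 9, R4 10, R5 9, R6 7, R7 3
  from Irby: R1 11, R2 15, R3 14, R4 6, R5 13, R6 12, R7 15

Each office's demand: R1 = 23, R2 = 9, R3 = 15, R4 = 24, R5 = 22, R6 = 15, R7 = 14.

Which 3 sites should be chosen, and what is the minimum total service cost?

With exactly 3 open, each office uses its cheapest among the chosen.
{Quay, Dover, Largo}: R1→Dover 3·23=69, R2→Dover 2·9=18, R3→Dover 4·15=60, R4→Dover 6·24=144, R5→Quay 8·22=176, R6→Quay 2·15=30, R7→Largo 3·14=42. Service cost 539.
{Quay, Dover, Irby}: service cost 581
{Dover, Largo, Irby}: service cost 636
Among all 4 size-3 choices, {Quay, Dover, Largo} is lowest.

Choose Quay, Dover and Largo; total service cost 539.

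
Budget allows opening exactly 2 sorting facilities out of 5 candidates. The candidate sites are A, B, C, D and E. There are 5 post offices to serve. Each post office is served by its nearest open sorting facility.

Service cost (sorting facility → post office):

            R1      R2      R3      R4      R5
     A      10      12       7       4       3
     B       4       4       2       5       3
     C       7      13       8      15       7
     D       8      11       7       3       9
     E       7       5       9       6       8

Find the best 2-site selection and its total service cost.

Choose B and D; total service cost 16.

With exactly 2 open, each post office uses its cheapest among the chosen.
{B, D}: R1→B 4, R2→B 4, R3→B 2, R4→D 3, R5→B 3. Service cost 16.
{A, B}: service cost 17
{B, C}: service cost 18
Among all 10 size-2 choices, {B, D} is lowest.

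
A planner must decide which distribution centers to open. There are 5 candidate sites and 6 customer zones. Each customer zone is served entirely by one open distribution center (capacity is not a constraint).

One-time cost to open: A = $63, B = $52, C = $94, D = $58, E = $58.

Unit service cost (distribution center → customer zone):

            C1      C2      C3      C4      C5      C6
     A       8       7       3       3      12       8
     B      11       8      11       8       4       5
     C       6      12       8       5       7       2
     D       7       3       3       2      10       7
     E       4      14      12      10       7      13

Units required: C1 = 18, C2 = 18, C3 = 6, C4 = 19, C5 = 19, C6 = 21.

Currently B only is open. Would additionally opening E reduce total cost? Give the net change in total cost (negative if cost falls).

Current service cost with {B}: 741.
Adding E: each customer zone re-picks its cheapest; new service cost 615, saving 126.
Extra fixed cost: 58. Net change = 58 − 126 = -68.
(Totals: 793 → 725.)

Yes — net change −68 (cost falls by 68).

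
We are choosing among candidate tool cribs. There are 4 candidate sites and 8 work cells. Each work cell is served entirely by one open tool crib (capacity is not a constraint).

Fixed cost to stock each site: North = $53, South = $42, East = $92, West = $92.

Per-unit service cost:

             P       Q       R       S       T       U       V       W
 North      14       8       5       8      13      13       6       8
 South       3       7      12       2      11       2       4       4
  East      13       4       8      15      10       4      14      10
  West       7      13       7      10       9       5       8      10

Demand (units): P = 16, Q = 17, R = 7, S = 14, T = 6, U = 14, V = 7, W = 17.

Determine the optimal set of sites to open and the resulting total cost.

For any fixed open set, each work cell goes to its cheapest open site; total = fixed + service.
{South}: P→South 3·16=48, Q→South 7·17=119, R→South 12·7=84, S→South 2·14=28, T→South 11·6=66, U→South 2·14=28, V→South 4·7=28, W→South 4·17=68. Service 469; fixed 42; total 511.
{North, South}: service 420 + fixed 95 = 515
{South, East}: service 384 + fixed 134 = 518
{North, South, East, West}: service 357 + fixed 279 = 636
No other subset beats 511.

Open South only; minimum total cost 511.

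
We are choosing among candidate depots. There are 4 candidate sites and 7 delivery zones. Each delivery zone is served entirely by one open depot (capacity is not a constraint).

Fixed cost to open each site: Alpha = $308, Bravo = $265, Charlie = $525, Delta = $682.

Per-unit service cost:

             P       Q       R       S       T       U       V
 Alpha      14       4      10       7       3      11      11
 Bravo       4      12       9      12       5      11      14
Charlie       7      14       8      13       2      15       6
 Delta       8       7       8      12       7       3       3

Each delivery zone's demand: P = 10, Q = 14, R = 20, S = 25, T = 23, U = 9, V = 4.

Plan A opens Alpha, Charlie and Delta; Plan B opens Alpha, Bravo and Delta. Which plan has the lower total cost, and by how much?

Plan A: {Alpha, Charlie, Delta}: P→Charlie 7·10=70, Q→Alpha 4·14=56, R→Charlie 8·20=160, S→Alpha 7·25=175, T→Charlie 2·23=46, U→Delta 3·9=27, V→Delta 3·4=12. Service 546; fixed 1515; total 2061.
Plan B: {Alpha, Bravo, Delta}: P→Bravo 4·10=40, Q→Alpha 4·14=56, R→Delta 8·20=160, S→Alpha 7·25=175, T→Alpha 3·23=69, U→Delta 3·9=27, V→Delta 3·4=12. Service 539; fixed 1255; total 1794.
Difference: |2061 − 1794| = 267.

Plan B is cheaper by 267.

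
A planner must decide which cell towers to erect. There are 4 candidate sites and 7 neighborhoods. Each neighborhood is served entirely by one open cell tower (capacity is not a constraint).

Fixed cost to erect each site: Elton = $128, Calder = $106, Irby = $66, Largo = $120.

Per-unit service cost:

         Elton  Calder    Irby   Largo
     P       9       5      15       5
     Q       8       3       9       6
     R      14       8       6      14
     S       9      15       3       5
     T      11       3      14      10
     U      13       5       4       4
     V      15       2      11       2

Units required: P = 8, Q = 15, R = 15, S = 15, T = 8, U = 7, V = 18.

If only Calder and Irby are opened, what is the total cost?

Total cost: 480

Each neighborhood is assigned to its cheapest site among the open ones.
{Calder, Irby}: P→Calder 5·8=40, Q→Calder 3·15=45, R→Irby 6·15=90, S→Irby 3·15=45, T→Calder 3·8=24, U→Irby 4·7=28, V→Calder 2·18=36. Service 308; fixed 172; total 480.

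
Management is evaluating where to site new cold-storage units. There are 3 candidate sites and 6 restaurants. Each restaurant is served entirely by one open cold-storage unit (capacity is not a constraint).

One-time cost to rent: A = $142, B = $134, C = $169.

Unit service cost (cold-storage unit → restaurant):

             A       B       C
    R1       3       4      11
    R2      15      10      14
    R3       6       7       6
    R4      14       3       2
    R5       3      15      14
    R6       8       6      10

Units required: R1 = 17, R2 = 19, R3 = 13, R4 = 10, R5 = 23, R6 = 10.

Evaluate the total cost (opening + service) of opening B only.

Each restaurant is assigned to its cheapest site among the open ones.
{B}: R1→B 4·17=68, R2→B 10·19=190, R3→B 7·13=91, R4→B 3·10=30, R5→B 15·23=345, R6→B 6·10=60. Service 784; fixed 134; total 918.

Total cost: 918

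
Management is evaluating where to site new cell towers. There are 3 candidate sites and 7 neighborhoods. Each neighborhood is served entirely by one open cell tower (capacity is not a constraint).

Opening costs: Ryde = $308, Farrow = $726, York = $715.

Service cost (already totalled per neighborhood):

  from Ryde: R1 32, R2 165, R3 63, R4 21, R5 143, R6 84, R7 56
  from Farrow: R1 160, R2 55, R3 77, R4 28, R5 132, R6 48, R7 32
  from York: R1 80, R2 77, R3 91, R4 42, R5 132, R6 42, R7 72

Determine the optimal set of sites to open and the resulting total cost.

For any fixed open set, each neighborhood goes to its cheapest open site; total = fixed + service.
{Ryde}: R1→Ryde 32, R2→Ryde 165, R3→Ryde 63, R4→Ryde 21, R5→Ryde 143, R6→Ryde 84, R7→Ryde 56. Service 564; fixed 308; total 872.
{York}: R1→York 80, R2→York 77, R3→York 91, R4→York 42, R5→York 132, R6→York 42, R7→York 72. Service 536; fixed 715; total 1251.
{Farrow}: R1→Farrow 160, R2→Farrow 55, R3→Farrow 77, R4→Farrow 28, R5→Farrow 132, R6→Farrow 48, R7→Farrow 32. Service 532; fixed 726; total 1258.
{Ryde, Farrow, York}: service 377 + fixed 1749 = 2126
(All 7 nonempty subsets were checked; Ryde only is lowest.)

Open Ryde only; minimum total cost 872.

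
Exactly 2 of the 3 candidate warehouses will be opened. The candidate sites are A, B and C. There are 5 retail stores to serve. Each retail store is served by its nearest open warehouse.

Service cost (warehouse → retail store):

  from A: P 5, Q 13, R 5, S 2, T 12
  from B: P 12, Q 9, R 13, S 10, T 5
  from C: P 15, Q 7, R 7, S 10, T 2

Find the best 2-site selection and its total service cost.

With exactly 2 open, each retail store uses its cheapest among the chosen.
{A, C}: P→A 5, Q→C 7, R→A 5, S→A 2, T→C 2. Service cost 21.
{A, B}: service cost 26
{B, C}: service cost 38
Among all 3 size-2 choices, {A, C} is lowest.

Choose A and C; total service cost 21.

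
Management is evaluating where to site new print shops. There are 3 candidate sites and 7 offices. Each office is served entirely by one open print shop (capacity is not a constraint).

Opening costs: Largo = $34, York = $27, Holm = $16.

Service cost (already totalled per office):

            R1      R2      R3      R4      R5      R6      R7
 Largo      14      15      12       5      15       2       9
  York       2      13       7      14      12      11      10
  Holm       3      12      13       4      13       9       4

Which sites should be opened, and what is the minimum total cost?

For any fixed open set, each office goes to its cheapest open site; total = fixed + service.
{Holm}: R1→Holm 3, R2→Holm 12, R3→Holm 13, R4→Holm 4, R5→Holm 13, R6→Holm 9, R7→Holm 4. Service 58; fixed 16; total 74.
{York, Holm}: R1→York 2, R2→Holm 12, R3→York 7, R4→Holm 4, R5→York 12, R6→Holm 9, R7→Holm 4. Service 50; fixed 43; total 93.
{York}: service 69 + fixed 27 = 96
{Largo, York, Holm}: R1→York 2, R2→Holm 12, R3→York 7, R4→Holm 4, R5→York 12, R6→Largo 2, R7→Holm 4. Service 43; fixed 77; total 120.
No other subset beats 74.

Open Holm only; minimum total cost 74.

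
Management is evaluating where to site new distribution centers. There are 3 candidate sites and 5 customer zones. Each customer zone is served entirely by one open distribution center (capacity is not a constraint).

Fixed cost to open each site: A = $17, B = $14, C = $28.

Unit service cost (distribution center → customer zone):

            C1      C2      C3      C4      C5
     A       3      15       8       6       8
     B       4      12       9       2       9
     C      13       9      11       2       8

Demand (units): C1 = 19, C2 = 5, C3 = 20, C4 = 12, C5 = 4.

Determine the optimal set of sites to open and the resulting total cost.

For any fixed open set, each customer zone goes to its cheapest open site; total = fixed + service.
{A, C}: C1→A 3·19=57, C2→C 9·5=45, C3→A 8·20=160, C4→C 2·12=24, C5→A 8·4=32. Service 318; fixed 45; total 363.
{A, B}: service 333 + fixed 31 = 364
{A, B, C}: service 318 + fixed 59 = 377
{B}: service 376 + fixed 14 = 390
No other subset beats 363.

Open A and C; minimum total cost 363.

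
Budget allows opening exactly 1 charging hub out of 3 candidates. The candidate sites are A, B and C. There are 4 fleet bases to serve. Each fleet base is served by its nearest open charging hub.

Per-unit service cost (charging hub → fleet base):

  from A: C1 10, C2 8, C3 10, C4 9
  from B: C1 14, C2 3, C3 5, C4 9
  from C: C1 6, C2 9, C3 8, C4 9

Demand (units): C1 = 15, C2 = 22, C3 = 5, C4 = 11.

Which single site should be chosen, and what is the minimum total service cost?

With exactly 1 open, each fleet base uses its cheapest among the chosen.
{B}: C1→B 14·15=210, C2→B 3·22=66, C3→B 5·5=25, C4→B 9·11=99. Service cost 400.
{C}: service cost 427
{A}: service cost 475
Among all 3 size-1 choices, {B} is lowest.

Choose B only; total service cost 400.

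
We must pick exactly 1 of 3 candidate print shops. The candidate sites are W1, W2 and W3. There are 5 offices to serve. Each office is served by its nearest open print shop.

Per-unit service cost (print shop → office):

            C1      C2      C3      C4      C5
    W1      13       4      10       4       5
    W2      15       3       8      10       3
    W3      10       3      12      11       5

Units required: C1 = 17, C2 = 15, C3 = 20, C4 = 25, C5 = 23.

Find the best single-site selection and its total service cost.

With exactly 1 open, each office uses its cheapest among the chosen.
{W1}: C1→W1 13·17=221, C2→W1 4·15=60, C3→W1 10·20=200, C4→W1 4·25=100, C5→W1 5·23=115. Service cost 696.
{W2}: service cost 779
{W3}: service cost 845
Among all 3 size-1 choices, {W1} is lowest.

Choose W1 only; total service cost 696.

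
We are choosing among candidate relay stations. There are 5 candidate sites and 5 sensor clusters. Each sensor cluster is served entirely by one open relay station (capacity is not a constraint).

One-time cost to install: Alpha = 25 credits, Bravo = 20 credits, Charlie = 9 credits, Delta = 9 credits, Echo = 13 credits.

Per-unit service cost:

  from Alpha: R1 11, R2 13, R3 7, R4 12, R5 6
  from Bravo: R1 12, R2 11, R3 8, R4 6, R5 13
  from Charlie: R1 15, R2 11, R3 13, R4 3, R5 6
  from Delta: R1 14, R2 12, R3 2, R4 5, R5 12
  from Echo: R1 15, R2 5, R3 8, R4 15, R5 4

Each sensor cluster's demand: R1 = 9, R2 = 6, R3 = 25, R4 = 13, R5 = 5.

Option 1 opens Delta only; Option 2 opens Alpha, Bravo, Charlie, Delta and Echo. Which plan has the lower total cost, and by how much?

Option 1: {Delta}: R1→Delta 14·9=126, R2→Delta 12·6=72, R3→Delta 2·25=50, R4→Delta 5·13=65, R5→Delta 12·5=60. Service 373; fixed 9; total 382.
Option 2: {Alpha, Bravo, Charlie, Delta, Echo}: R1→Alpha 11·9=99, R2→Echo 5·6=30, R3→Delta 2·25=50, R4→Charlie 3·13=39, R5→Echo 4·5=20. Service 238; fixed 76; total 314.
Difference: |382 − 314| = 68.

Option 2 is cheaper by 68.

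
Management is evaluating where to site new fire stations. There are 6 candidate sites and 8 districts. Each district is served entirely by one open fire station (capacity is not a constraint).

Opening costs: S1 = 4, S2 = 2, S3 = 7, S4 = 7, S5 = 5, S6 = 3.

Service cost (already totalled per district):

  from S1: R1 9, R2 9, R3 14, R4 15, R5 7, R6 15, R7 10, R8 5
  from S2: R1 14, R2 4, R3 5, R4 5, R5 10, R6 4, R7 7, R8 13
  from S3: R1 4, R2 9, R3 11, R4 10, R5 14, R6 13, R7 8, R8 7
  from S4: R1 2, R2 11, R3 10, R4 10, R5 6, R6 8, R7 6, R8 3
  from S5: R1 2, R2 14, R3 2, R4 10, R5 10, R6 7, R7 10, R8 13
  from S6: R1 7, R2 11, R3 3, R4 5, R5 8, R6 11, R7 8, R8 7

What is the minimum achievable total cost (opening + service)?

Minimum total cost: 44

For any fixed open set, each district goes to its cheapest open site; total = fixed + service.
{S2, S4}: R1→S4 2, R2→S2 4, R3→S2 5, R4→S2 5, R5→S4 6, R6→S2 4, R7→S4 6, R8→S4 3. Service 35; fixed 9; total 44.
{S2, S4, S6}: service 33 + fixed 12 = 45
{S2, S4, S5}: service 32 + fixed 14 = 46
{S1, S2, S3, S4, S5, S6}: service 32 + fixed 28 = 60
No other subset beats 44.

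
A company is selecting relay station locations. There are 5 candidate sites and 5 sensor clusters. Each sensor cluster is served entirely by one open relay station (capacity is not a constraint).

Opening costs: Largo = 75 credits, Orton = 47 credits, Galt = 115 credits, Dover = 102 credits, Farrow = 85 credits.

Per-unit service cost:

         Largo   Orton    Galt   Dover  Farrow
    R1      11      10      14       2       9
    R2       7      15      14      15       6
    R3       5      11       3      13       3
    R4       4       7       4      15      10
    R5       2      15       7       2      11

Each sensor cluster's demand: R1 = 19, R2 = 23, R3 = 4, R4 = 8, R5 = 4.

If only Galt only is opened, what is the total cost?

Each sensor cluster is assigned to its cheapest site among the open ones.
{Galt}: R1→Galt 14·19=266, R2→Galt 14·23=322, R3→Galt 3·4=12, R4→Galt 4·8=32, R5→Galt 7·4=28. Service 660; fixed 115; total 775.

Total cost: 775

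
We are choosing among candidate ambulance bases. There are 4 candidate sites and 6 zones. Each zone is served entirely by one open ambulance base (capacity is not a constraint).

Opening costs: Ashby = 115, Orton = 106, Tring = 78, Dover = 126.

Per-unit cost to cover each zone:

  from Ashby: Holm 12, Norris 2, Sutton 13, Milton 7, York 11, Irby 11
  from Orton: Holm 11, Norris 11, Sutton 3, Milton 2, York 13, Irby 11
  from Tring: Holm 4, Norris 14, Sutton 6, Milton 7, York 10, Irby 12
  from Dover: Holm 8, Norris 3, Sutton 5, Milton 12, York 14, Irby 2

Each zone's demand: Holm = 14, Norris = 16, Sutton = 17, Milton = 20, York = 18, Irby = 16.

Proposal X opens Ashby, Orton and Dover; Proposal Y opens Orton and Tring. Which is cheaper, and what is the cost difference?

Proposal X is cheaper by 51.

Proposal X: {Ashby, Orton, Dover}: Holm→Dover 8·14=112, Norris→Ashby 2·16=32, Sutton→Orton 3·17=51, Milton→Orton 2·20=40, York→Ashby 11·18=198, Irby→Dover 2·16=32. Service 465; fixed 347; total 812.
Proposal Y: {Orton, Tring}: Holm→Tring 4·14=56, Norris→Orton 11·16=176, Sutton→Orton 3·17=51, Milton→Orton 2·20=40, York→Tring 10·18=180, Irby→Orton 11·16=176. Service 679; fixed 184; total 863.
Difference: |812 − 863| = 51.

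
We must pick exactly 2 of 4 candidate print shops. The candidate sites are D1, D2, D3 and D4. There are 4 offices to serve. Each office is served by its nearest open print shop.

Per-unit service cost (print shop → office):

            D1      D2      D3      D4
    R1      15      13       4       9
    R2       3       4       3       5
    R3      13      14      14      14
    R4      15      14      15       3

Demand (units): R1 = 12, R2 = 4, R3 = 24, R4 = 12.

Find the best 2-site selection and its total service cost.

Choose D3 and D4; total service cost 432.

With exactly 2 open, each office uses its cheapest among the chosen.
{D3, D4}: R1→D3 4·12=48, R2→D3 3·4=12, R3→D3 14·24=336, R4→D4 3·12=36. Service cost 432.
{D1, D4}: service cost 468
{D2, D4}: service cost 496
Among all 6 size-2 choices, {D3, D4} is lowest.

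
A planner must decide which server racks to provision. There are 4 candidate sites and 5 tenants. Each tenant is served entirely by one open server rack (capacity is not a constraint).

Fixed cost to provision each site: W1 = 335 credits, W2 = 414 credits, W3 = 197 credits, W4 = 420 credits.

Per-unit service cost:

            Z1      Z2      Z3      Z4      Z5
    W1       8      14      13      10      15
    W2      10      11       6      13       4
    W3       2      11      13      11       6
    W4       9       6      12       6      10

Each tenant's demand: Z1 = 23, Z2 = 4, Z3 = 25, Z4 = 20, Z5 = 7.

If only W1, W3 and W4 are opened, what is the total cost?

Total cost: 1484

Each tenant is assigned to its cheapest site among the open ones.
{W1, W3, W4}: Z1→W3 2·23=46, Z2→W4 6·4=24, Z3→W4 12·25=300, Z4→W4 6·20=120, Z5→W3 6·7=42. Service 532; fixed 952; total 1484.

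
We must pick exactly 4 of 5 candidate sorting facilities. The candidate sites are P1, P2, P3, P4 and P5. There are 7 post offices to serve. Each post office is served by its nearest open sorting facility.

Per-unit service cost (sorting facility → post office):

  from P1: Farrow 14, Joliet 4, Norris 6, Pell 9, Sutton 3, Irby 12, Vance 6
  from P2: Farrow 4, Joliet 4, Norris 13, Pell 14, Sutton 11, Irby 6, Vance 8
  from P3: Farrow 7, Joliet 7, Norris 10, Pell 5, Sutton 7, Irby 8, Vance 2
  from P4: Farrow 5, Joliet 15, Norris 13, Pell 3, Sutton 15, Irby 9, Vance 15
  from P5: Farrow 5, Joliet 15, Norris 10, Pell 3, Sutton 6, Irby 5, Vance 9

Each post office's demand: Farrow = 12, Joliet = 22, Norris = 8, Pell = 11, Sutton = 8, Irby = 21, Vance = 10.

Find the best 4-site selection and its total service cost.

With exactly 4 open, each post office uses its cheapest among the chosen.
{P1, P2, P3, P5}: Farrow→P2 4·12=48, Joliet→P1 4·22=88, Norris→P1 6·8=48, Pell→P5 3·11=33, Sutton→P1 3·8=24, Irby→P5 5·21=105, Vance→P3 2·10=20. Service cost 366.
{P1, P3, P4, P5}: service cost 378
{P1, P2, P3, P4}: service cost 387
Among all 5 size-4 choices, {P1, P2, P3, P5} is lowest.

Choose P1, P2, P3 and P5; total service cost 366.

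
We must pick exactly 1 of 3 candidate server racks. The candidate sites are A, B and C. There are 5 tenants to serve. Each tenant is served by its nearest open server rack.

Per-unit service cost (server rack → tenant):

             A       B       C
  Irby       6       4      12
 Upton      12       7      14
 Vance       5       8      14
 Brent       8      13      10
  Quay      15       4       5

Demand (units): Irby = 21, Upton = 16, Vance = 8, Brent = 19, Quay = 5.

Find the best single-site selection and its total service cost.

With exactly 1 open, each tenant uses its cheapest among the chosen.
{B}: Irby→B 4·21=84, Upton→B 7·16=112, Vance→B 8·8=64, Brent→B 13·19=247, Quay→B 4·5=20. Service cost 527.
{A}: service cost 585
{C}: service cost 803
Among all 3 size-1 choices, {B} is lowest.

Choose B only; total service cost 527.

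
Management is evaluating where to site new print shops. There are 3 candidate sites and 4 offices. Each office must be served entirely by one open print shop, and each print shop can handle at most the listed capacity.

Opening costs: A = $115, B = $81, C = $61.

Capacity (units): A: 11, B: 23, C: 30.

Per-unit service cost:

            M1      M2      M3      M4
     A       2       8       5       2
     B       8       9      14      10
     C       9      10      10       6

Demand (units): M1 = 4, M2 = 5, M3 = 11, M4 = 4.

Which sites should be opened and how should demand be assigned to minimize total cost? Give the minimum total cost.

Minimum total cost: 281

Open {C}: M1→C 9·4=36, M2→C 10·5=50, M3→C 10·11=110, M4→C 6·4=24.
Loads: C carries 24/30. Service 220; fixed 61; total 281.
Next best feasible plan costs 341.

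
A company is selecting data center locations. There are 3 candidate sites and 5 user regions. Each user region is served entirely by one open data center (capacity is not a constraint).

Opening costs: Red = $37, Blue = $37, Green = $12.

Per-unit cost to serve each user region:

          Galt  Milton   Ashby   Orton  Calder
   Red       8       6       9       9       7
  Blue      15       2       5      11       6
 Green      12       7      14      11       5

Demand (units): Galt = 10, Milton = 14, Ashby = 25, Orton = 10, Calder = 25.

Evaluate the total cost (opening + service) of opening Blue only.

Each user region is assigned to its cheapest site among the open ones.
{Blue}: Galt→Blue 15·10=150, Milton→Blue 2·14=28, Ashby→Blue 5·25=125, Orton→Blue 11·10=110, Calder→Blue 6·25=150. Service 563; fixed 37; total 600.

Total cost: 600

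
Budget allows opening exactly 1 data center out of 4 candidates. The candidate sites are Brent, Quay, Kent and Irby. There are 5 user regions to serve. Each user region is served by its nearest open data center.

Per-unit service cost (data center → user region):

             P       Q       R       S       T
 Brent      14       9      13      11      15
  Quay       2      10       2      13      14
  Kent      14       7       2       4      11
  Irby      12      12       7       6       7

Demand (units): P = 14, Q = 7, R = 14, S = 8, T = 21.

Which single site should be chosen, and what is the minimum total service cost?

Choose Quay only; total service cost 524.

With exactly 1 open, each user region uses its cheapest among the chosen.
{Quay}: P→Quay 2·14=28, Q→Quay 10·7=70, R→Quay 2·14=28, S→Quay 13·8=104, T→Quay 14·21=294. Service cost 524.
{Kent}: service cost 536
{Irby}: service cost 545
Among all 4 size-1 choices, {Quay} is lowest.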